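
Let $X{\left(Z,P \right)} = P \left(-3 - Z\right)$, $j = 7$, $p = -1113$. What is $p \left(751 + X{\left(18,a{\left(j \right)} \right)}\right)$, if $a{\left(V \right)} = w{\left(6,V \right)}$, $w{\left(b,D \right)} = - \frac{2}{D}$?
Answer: $-842541$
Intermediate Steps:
$a{\left(V \right)} = - \frac{2}{V}$
$p \left(751 + X{\left(18,a{\left(j \right)} \right)}\right) = - 1113 \left(751 - - \frac{2}{7} \left(3 + 18\right)\right) = - 1113 \left(751 - \left(-2\right) \frac{1}{7} \cdot 21\right) = - 1113 \left(751 - \left(- \frac{2}{7}\right) 21\right) = - 1113 \left(751 + 6\right) = \left(-1113\right) 757 = -842541$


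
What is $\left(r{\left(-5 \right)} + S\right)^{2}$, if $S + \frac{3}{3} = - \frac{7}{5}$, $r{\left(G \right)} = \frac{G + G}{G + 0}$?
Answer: $\frac{4}{25} \approx 0.16$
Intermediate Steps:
$r{\left(G \right)} = 2$ ($r{\left(G \right)} = \frac{2 G}{G} = 2$)
$S = - \frac{12}{5}$ ($S = -1 - \frac{7}{5} = - \frac{12}{5} \approx -2.4$)
$\left(r{\left(-5 \right)} + S\right)^{2} = \left(2 - \frac{12}{5}\right)^{2} = \left(- \frac{2}{5}\right)^{2} = \frac{4}{25}$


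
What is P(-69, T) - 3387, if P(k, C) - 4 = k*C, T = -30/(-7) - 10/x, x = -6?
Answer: -26556/7 ≈ -3793.7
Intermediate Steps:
T = 125/21 (T = -30/(-7) - 10/(-6) = -30*(-⅐) - 10*(-⅙) = 30/7 + 5/3 = 125/21 ≈ 5.9524)
P(k, C) = 4 + C*k (P(k, C) = 4 + k*C = 4 + C*k)
P(-69, T) - 3387 = (4 + (125/21)*(-69)) - 3387 = (4 - 2875/7) - 3387 = -2847/7 - 3387 = -26556/7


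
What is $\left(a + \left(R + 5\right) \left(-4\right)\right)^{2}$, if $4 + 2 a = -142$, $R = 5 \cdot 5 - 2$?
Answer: $34225$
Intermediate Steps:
$R = 23$ ($R = 25 - 2 = 23$)
$a = -73$ ($a = -2 + \frac{1}{2} \left(-142\right) = -2 - 71 = -73$)
$\left(a + \left(R + 5\right) \left(-4\right)\right)^{2} = \left(-73 + \left(23 + 5\right) \left(-4\right)\right)^{2} = \left(-73 + 28 \left(-4\right)\right)^{2} = \left(-73 - 112\right)^{2} = \left(-185\right)^{2} = 34225$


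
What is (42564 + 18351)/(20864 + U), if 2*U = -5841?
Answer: 121830/35887 ≈ 3.3948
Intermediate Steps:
U = -5841/2 (U = (1/2)*(-5841) = -5841/2 ≈ -2920.5)
(42564 + 18351)/(20864 + U) = (42564 + 18351)/(20864 - 5841/2) = 60915/(35887/2) = 60915*(2/35887) = 121830/35887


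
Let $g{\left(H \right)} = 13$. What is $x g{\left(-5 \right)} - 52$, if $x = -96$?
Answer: $-1300$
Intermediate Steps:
$x g{\left(-5 \right)} - 52 = \left(-96\right) 13 - 52 = -1248 - 52 = -1300$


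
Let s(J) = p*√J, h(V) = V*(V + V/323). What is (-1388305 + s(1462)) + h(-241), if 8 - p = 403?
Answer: -429604271/323 - 395*√1462 ≈ -1.3451e+6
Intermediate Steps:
p = -395 (p = 8 - 1*403 = 8 - 403 = -395)
h(V) = 324*V²/323 (h(V) = V*(V + V*(1/323)) = V*(V + V/323) = V*(324*V/323) = 324*V²/323)
s(J) = -395*√J
(-1388305 + s(1462)) + h(-241) = (-1388305 - 395*√1462) + (324/323)*(-241)² = (-1388305 - 395*√1462) + (324/323)*58081 = (-1388305 - 395*√1462) + 18818244/323 = -429604271/323 - 395*√1462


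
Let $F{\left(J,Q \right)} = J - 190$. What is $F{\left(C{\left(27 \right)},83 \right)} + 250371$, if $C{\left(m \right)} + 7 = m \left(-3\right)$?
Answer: $250093$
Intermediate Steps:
$C{\left(m \right)} = -7 - 3 m$ ($C{\left(m \right)} = -7 + m \left(-3\right) = -7 - 3 m$)
$F{\left(J,Q \right)} = -190 + J$
$F{\left(C{\left(27 \right)},83 \right)} + 250371 = \left(-190 - 88\right) + 250371 = -278 + 250371 = 250093$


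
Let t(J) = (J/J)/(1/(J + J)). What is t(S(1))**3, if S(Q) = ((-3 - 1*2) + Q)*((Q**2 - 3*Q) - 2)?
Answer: 32768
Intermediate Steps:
S(Q) = (-5 + Q)*(-2 + Q**2 - 3*Q) (S(Q) = ((-3 - 2) + Q)*(-2 + Q**2 - 3*Q) = (-5 + Q)*(-2 + Q**2 - 3*Q))
t(J) = 2*J (t(J) = 1/1/(2*J) = 1/(1/(2*J)) = 1*(2*J) = 2*J)
t(S(1))**3 = (2*(10 + 1**3 - 8*1**2 + 13*1))**3 = (2*(10 + 1 - 8*1 + 13))**3 = (2*(10 + 1 - 8 + 13))**3 = (2*16)**3 = 32**3 = 32768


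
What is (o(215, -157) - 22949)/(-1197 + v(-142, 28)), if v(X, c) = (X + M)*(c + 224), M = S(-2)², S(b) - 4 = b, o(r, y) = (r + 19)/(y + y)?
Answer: 514730/806823 ≈ 0.63797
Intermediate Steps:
o(r, y) = (19 + r)/(2*y) (o(r, y) = (19 + r)/((2*y)) = (19 + r)*(1/(2*y)) = (19 + r)/(2*y))
S(b) = 4 + b
M = 4 (M = (4 - 2)² = 2² = 4)
v(X, c) = (4 + X)*(224 + c) (v(X, c) = (X + 4)*(c + 224) = (4 + X)*(224 + c))
(o(215, -157) - 22949)/(-1197 + v(-142, 28)) = ((½)*(19 + 215)/(-157) - 22949)/(-1197 + (896 + 4*28 + 224*(-142) - 142*28)) = ((½)*(-1/157)*234 - 22949)/(-1197 + (896 + 112 - 31808 - 3976)) = (-117/157 - 22949)/(-1197 - 34776) = -3603110/157/(-35973) = -3603110/157*(-1/35973) = 514730/806823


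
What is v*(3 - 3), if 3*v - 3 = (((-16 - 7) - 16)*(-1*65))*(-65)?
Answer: 0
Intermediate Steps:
v = -54924 (v = 1 + ((((-16 - 7) - 16)*(-1*65))*(-65))/3 = 1 + (((-23 - 16)*(-65))*(-65))/3 = 1 + (-39*(-65)*(-65))/3 = 1 + (2535*(-65))/3 = 1 + (1/3)*(-164775) = 1 - 54925 = -54924)
v*(3 - 3) = -54924*(3 - 3) = -54924*0 = 0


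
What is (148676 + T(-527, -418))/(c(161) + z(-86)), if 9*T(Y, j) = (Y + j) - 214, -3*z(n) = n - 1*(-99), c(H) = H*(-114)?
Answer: -53477/6609 ≈ -8.0915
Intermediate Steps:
c(H) = -114*H
z(n) = -33 - n/3 (z(n) = -(n - 1*(-99))/3 = -(n + 99)/3 = -(99 + n)/3 = -33 - n/3)
T(Y, j) = -214/9 + Y/9 + j/9 (T(Y, j) = ((Y + j) - 214)/9 = (-214 + Y + j)/9 = -214/9 + Y/9 + j/9)
(148676 + T(-527, -418))/(c(161) + z(-86)) = (148676 + (-214/9 + (⅑)*(-527) + (⅑)*(-418)))/(-114*161 + (-33 - ⅓*(-86))) = (148676 + (-214/9 - 527/9 - 418/9))/(-18354 + (-33 + 86/3)) = (148676 - 1159/9)/(-18354 - 13/3) = 1336925/(9*(-55075/3)) = (1336925/9)*(-3/55075) = -53477/6609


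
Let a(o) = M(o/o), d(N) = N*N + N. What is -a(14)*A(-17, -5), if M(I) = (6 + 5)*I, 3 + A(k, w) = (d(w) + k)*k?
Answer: 594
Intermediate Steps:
d(N) = N + N² (d(N) = N² + N = N + N²)
A(k, w) = -3 + k*(k + w*(1 + w)) (A(k, w) = -3 + (w*(1 + w) + k)*k = -3 + (k + w*(1 + w))*k = -3 + k*(k + w*(1 + w)))
M(I) = 11*I
a(o) = 11 (a(o) = 11*(o/o) = 11*1 = 11)
-a(14)*A(-17, -5) = -11*(-3 + (-17)² - 17*(-5)*(1 - 5)) = -11*(-3 + 289 - 17*(-5)*(-4)) = -11*(-3 + 289 - 340) = -11*(-54) = -1*(-594) = 594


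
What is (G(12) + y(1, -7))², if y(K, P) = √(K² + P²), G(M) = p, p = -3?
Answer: 59 - 30*√2 ≈ 16.574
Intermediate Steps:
G(M) = -3
(G(12) + y(1, -7))² = (-3 + √(1² + (-7)²))² = (-3 + √(1 + 49))² = (-3 + √50)² = (-3 + 5*√2)²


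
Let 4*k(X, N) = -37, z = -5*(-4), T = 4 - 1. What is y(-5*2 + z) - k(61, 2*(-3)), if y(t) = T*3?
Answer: 73/4 ≈ 18.250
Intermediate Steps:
T = 3
z = 20
k(X, N) = -37/4 (k(X, N) = (1/4)*(-37) = -37/4)
y(t) = 9 (y(t) = 3*3 = 9)
y(-5*2 + z) - k(61, 2*(-3)) = 9 - 1*(-37/4) = 9 + 37/4 = 73/4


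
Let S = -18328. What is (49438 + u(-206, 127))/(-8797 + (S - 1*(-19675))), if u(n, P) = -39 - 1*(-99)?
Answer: -24749/3725 ≈ -6.6440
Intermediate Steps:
u(n, P) = 60 (u(n, P) = -39 + 99 = 60)
(49438 + u(-206, 127))/(-8797 + (S - 1*(-19675))) = (49438 + 60)/(-8797 + (-18328 - 1*(-19675))) = 49498/(-8797 + (-18328 + 19675)) = 49498/(-8797 + 1347) = 49498/(-7450) = 49498*(-1/7450) = -24749/3725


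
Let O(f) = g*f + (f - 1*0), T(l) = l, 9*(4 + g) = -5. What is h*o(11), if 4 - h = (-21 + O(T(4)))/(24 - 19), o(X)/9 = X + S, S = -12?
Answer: -497/5 ≈ -99.400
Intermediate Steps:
g = -41/9 (g = -4 + (⅑)*(-5) = -4 - 5/9 = -41/9 ≈ -4.5556)
o(X) = -108 + 9*X (o(X) = 9*(X - 12) = 9*(-12 + X) = -108 + 9*X)
O(f) = -32*f/9 (O(f) = -41*f/9 + (f - 1*0) = -41*f/9 + (f + 0) = -41*f/9 + f = -32*f/9)
h = 497/45 (h = 4 - (-21 - 32/9*4)/(24 - 19) = 4 - (-21 - 128/9)/5 = 4 - (-317)/(9*5) = 4 - 1*(-317/45) = 4 + 317/45 = 497/45 ≈ 11.044)
h*o(11) = 497*(-108 + 9*11)/45 = 497*(-108 + 99)/45 = (497/45)*(-9) = -497/5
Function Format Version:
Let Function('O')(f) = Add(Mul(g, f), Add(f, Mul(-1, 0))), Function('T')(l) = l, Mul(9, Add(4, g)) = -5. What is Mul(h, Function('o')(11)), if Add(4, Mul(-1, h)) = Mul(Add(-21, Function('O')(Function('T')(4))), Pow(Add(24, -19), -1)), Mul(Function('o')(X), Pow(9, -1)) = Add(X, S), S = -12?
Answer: Rational(-497, 5) ≈ -99.400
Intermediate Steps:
g = Rational(-41, 9) (g = Add(-4, Mul(Rational(1, 9), -5)) = Add(-4, Rational(-5, 9)) = Rational(-41, 9) ≈ -4.5556)
Function('o')(X) = Add(-108, Mul(9, X)) (Function('o')(X) = Mul(9, Add(X, -12)) = Mul(9, Add(-12, X)) = Add(-108, Mul(9, X)))
Function('O')(f) = Mul(Rational(-32, 9), f) (Function('O')(f) = Add(Mul(Rational(-41, 9), f), Add(f, Mul(-1, 0))) = Add(Mul(Rational(-41, 9), f), Add(f, 0)) = Add(Mul(Rational(-41, 9), f), f) = Mul(Rational(-32, 9), f))
h = Rational(497, 45) (h = Add(4, Mul(-1, Mul(Add(-21, Mul(Rational(-32, 9), 4)), Pow(Add(24, -19), -1)))) = Add(4, Mul(-1, Mul(Add(-21, Rational(-128, 9)), Pow(5, -1)))) = Add(4, Mul(-1, Mul(Rational(-317, 9), Rational(1, 5)))) = Add(4, Mul(-1, Rational(-317, 45))) = Add(4, Rational(317, 45)) = Rational(497, 45) ≈ 11.044)
Mul(h, Function('o')(11)) = Mul(Rational(497, 45), Add(-108, Mul(9, 11))) = Mul(Rational(497, 45), Add(-108, 99)) = Mul(Rational(497, 45), -9) = Rational(-497, 5)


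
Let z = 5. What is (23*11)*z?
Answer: 1265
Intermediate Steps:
(23*11)*z = (23*11)*5 = 253*5 = 1265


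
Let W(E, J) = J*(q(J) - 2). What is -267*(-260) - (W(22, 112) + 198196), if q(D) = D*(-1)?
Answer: -116008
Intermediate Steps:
q(D) = -D
W(E, J) = J*(-2 - J) (W(E, J) = J*(-J - 2) = J*(-2 - J))
-267*(-260) - (W(22, 112) + 198196) = -267*(-260) - (-1*112*(2 + 112) + 198196) = 69420 - (-1*112*114 + 198196) = 69420 - (-12768 + 198196) = 69420 - 1*185428 = 69420 - 185428 = -116008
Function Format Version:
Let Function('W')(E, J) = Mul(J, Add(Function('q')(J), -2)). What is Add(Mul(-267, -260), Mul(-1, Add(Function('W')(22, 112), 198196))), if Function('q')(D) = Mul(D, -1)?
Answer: -116008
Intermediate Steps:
Function('q')(D) = Mul(-1, D)
Function('W')(E, J) = Mul(J, Add(-2, Mul(-1, J))) (Function('W')(E, J) = Mul(J, Add(Mul(-1, J), -2)) = Mul(J, Add(-2, Mul(-1, J))))
Add(Mul(-267, -260), Mul(-1, Add(Function('W')(22, 112), 198196))) = Add(Mul(-267, -260), Mul(-1, Add(Mul(-1, 112, Add(2, 112)), 198196))) = Add(69420, Mul(-1, Add(Mul(-1, 112, 114), 198196))) = Add(69420, Mul(-1, Add(-12768, 198196))) = Add(69420, Mul(-1, 185428)) = Add(69420, -185428) = -116008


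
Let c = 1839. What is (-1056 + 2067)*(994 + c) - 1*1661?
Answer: 2862502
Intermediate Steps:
(-1056 + 2067)*(994 + c) - 1*1661 = (-1056 + 2067)*(994 + 1839) - 1*1661 = 1011*2833 - 1661 = 2864163 - 1661 = 2862502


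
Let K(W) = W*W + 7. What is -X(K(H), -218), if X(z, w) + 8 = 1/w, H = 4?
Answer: 1745/218 ≈ 8.0046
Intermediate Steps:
K(W) = 7 + W² (K(W) = W² + 7 = 7 + W²)
X(z, w) = -8 + 1/w
-X(K(H), -218) = -(-8 + 1/(-218)) = -(-8 - 1/218) = -1*(-1745/218) = 1745/218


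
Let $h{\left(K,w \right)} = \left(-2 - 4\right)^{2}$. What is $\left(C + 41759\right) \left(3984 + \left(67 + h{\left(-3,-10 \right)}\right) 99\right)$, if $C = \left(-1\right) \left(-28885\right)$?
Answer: $1001802564$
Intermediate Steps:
$h{\left(K,w \right)} = 36$ ($h{\left(K,w \right)} = \left(-6\right)^{2} = 36$)
$C = 28885$
$\left(C + 41759\right) \left(3984 + \left(67 + h{\left(-3,-10 \right)}\right) 99\right) = \left(28885 + 41759\right) \left(3984 + \left(67 + 36\right) 99\right) = 70644 \left(3984 + 103 \cdot 99\right) = 70644 \left(3984 + 10197\right) = 70644 \cdot 14181 = 1001802564$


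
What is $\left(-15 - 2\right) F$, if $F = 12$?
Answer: $-204$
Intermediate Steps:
$\left(-15 - 2\right) F = \left(-15 - 2\right) 12 = \left(-17\right) 12 = -204$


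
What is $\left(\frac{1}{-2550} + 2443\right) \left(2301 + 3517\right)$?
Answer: $\frac{18122048941}{1275} \approx 1.4213 \cdot 10^{7}$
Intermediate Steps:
$\left(\frac{1}{-2550} + 2443\right) \left(2301 + 3517\right) = \left(- \frac{1}{2550} + 2443\right) 5818 = \frac{6229649}{2550} \cdot 5818 = \frac{18122048941}{1275}$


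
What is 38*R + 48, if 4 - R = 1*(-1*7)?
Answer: 466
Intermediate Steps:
R = 11 (R = 4 - (-1*7) = 4 - (-7) = 4 - 1*(-7) = 4 + 7 = 11)
38*R + 48 = 38*11 + 48 = 418 + 48 = 466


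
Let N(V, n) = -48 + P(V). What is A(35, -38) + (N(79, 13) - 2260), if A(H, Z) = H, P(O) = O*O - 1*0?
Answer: 3968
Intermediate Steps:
P(O) = O**2 (P(O) = O**2 + 0 = O**2)
N(V, n) = -48 + V**2
A(35, -38) + (N(79, 13) - 2260) = 35 + ((-48 + 79**2) - 2260) = 35 + ((-48 + 6241) - 2260) = 35 + (6193 - 2260) = 35 + 3933 = 3968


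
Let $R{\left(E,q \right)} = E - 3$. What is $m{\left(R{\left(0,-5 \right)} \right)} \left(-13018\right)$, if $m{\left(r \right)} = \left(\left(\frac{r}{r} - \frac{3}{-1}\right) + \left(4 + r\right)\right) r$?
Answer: $195270$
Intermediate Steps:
$R{\left(E,q \right)} = -3 + E$
$m{\left(r \right)} = r \left(8 + r\right)$ ($m{\left(r \right)} = \left(\left(1 - -3\right) + \left(4 + r\right)\right) r = \left(\left(1 + 3\right) + \left(4 + r\right)\right) r = \left(4 + \left(4 + r\right)\right) r = \left(8 + r\right) r = r \left(8 + r\right)$)
$m{\left(R{\left(0,-5 \right)} \right)} \left(-13018\right) = \left(-3 + 0\right) \left(8 + \left(-3 + 0\right)\right) \left(-13018\right) = - 3 \left(8 - 3\right) \left(-13018\right) = \left(-3\right) 5 \left(-13018\right) = \left(-15\right) \left(-13018\right) = 195270$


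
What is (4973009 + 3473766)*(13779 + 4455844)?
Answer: 37753899815825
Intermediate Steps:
(4973009 + 3473766)*(13779 + 4455844) = 8446775*4469623 = 37753899815825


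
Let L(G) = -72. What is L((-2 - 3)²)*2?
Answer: -144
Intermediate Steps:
L((-2 - 3)²)*2 = -72*2 = -144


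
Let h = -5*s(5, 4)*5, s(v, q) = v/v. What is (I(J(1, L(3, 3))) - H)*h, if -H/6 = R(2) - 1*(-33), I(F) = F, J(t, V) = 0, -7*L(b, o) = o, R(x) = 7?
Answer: -6000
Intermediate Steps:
L(b, o) = -o/7
s(v, q) = 1
H = -240 (H = -6*(7 - 1*(-33)) = -6*(7 + 33) = -6*40 = -240)
h = -25 (h = -5*1*5 = -5*5 = -25)
(I(J(1, L(3, 3))) - H)*h = (0 - 1*(-240))*(-25) = (0 + 240)*(-25) = 240*(-25) = -6000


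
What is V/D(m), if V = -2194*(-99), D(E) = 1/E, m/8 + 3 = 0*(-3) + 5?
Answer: 3475296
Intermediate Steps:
m = 16 (m = -24 + 8*(0*(-3) + 5) = -24 + 8*(0 + 5) = -24 + 8*5 = -24 + 40 = 16)
V = 217206
V/D(m) = 217206/(1/16) = 217206*16 = 3475296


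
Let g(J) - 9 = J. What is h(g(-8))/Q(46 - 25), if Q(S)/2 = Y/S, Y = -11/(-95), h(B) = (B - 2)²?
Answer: 1995/22 ≈ 90.682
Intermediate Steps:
g(J) = 9 + J
h(B) = (-2 + B)²
Y = 11/95 (Y = -11*(-1/95) = 11/95 ≈ 0.11579)
Q(S) = 22/(95*S) (Q(S) = 2*(11/(95*S)) = 22/(95*S))
h(g(-8))/Q(46 - 25) = (-2 + (9 - 8))²/((22/(95*(46 - 25)))) = (-2 + 1)²/(((22/95)/21)) = (-1)²/(((22/95)*(1/21))) = 1/(22/1995) = 1*(1995/22) = 1995/22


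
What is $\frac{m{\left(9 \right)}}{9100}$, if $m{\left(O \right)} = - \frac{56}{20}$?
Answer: $- \frac{1}{3250} \approx -0.00030769$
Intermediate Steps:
$m{\left(O \right)} = - \frac{14}{5}$ ($m{\left(O \right)} = \left(-56\right) \frac{1}{20} = - \frac{14}{5}$)
$\frac{m{\left(9 \right)}}{9100} = - \frac{14}{5 \cdot 9100} = \left(- \frac{14}{5}\right) \frac{1}{9100} = - \frac{1}{3250}$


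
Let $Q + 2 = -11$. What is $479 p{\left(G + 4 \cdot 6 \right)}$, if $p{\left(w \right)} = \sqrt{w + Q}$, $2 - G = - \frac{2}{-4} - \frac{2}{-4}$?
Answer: $958 \sqrt{3} \approx 1659.3$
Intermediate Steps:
$G = 1$ ($G = 2 - \left(- \frac{2}{-4} - \frac{2}{-4}\right) = 2 - \left(\left(-2\right) \left(- \frac{1}{4}\right) - - \frac{1}{2}\right) = 2 - \left(\frac{1}{2} + \frac{1}{2}\right) = 2 - 1 = 1$)
$Q = -13$ ($Q = -2 - 11 = -13$)
$p{\left(w \right)} = \sqrt{-13 + w}$ ($p{\left(w \right)} = \sqrt{w - 13} = \sqrt{-13 + w}$)
$479 p{\left(G + 4 \cdot 6 \right)} = 479 \sqrt{-13 + \left(1 + 4 \cdot 6\right)} = 479 \sqrt{-13 + \left(1 + 24\right)} = 479 \sqrt{-13 + 25} = 479 \sqrt{12} = 479 \cdot 2 \sqrt{3} = 958 \sqrt{3}$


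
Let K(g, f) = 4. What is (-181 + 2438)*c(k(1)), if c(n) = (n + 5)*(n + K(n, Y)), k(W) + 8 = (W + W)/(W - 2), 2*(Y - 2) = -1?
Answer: 67710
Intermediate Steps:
Y = 3/2 (Y = 2 + (1/2)*(-1) = 2 - 1/2 = 3/2 ≈ 1.5000)
k(W) = -8 + 2*W/(-2 + W) (k(W) = -8 + (W + W)/(W - 2) = -8 + (2*W)/(-2 + W) = -8 + 2*W/(-2 + W))
c(n) = (4 + n)*(5 + n) (c(n) = (n + 5)*(n + 4) = (5 + n)*(4 + n) = (4 + n)*(5 + n))
(-181 + 2438)*c(k(1)) = (-181 + 2438)*(20 + (2*(8 - 3*1)/(-2 + 1))**2 + 9*(2*(8 - 3*1)/(-2 + 1))) = 2257*(20 + (2*(8 - 3)/(-1))**2 + 9*(2*(8 - 3)/(-1))) = 2257*(20 + (2*(-1)*5)**2 + 9*(2*(-1)*5)) = 2257*(20 + (-10)**2 + 9*(-10)) = 2257*(20 + 100 - 90) = 2257*30 = 67710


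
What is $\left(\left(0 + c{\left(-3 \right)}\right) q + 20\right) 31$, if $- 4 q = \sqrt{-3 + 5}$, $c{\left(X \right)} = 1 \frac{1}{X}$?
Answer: $620 + \frac{31 \sqrt{2}}{12} \approx 623.65$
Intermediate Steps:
$c{\left(X \right)} = \frac{1}{X}$
$q = - \frac{\sqrt{2}}{4}$ ($q = - \frac{\sqrt{-3 + 5}}{4} = - \frac{\sqrt{2}}{4} \approx -0.35355$)
$\left(\left(0 + c{\left(-3 \right)}\right) q + 20\right) 31 = \left(\left(0 + \frac{1}{-3}\right) \left(- \frac{\sqrt{2}}{4}\right) + 20\right) 31 = \left(\left(0 - \frac{1}{3}\right) \left(- \frac{\sqrt{2}}{4}\right) + 20\right) 31 = \left(- \frac{\left(- \frac{1}{4}\right) \sqrt{2}}{3} + 20\right) 31 = \left(\frac{\sqrt{2}}{12} + 20\right) 31 = \left(20 + \frac{\sqrt{2}}{12}\right) 31 = 620 + \frac{31 \sqrt{2}}{12}$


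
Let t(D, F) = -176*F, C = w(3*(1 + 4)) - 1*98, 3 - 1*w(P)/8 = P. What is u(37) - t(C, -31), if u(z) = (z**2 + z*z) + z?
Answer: -2681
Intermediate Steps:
w(P) = 24 - 8*P
u(z) = z + 2*z**2 (u(z) = (z**2 + z**2) + z = 2*z**2 + z = z + 2*z**2)
C = -194 (C = (24 - 24*(1 + 4)) - 1*98 = (24 - 24*5) - 98 = (24 - 8*15) - 98 = (24 - 120) - 98 = -96 - 98 = -194)
u(37) - t(C, -31) = 37*(1 + 2*37) - (-176)*(-31) = 37*(1 + 74) - 1*5456 = 37*75 - 5456 = 2775 - 5456 = -2681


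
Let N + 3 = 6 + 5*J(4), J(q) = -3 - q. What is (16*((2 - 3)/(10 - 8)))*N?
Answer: 256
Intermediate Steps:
N = -32 (N = -3 + (6 + 5*(-3 - 1*4)) = -3 + (6 + 5*(-3 - 4)) = -3 + (6 + 5*(-7)) = -3 + (6 - 35) = -3 - 29 = -32)
(16*((2 - 3)/(10 - 8)))*N = (16*((2 - 3)/(10 - 8)))*(-32) = (16*(-1/2))*(-32) = (16*(-1*½))*(-32) = (16*(-½))*(-32) = -8*(-32) = 256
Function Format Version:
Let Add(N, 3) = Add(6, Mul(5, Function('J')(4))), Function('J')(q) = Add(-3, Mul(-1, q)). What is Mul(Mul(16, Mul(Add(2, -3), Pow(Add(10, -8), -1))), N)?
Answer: 256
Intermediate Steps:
N = -32 (N = Add(-3, Add(6, Mul(5, Add(-3, Mul(-1, 4))))) = Add(-3, Add(6, Mul(5, Add(-3, -4)))) = Add(-3, Add(6, Mul(5, -7))) = Add(-3, Add(6, -35)) = Add(-3, -29) = -32)
Mul(Mul(16, Mul(Add(2, -3), Pow(Add(10, -8), -1))), N) = Mul(Mul(16, Mul(Add(2, -3), Pow(Add(10, -8), -1))), -32) = Mul(Mul(16, Mul(-1, Pow(2, -1))), -32) = Mul(Mul(16, Mul(-1, Rational(1, 2))), -32) = Mul(Mul(16, Rational(-1, 2)), -32) = Mul(-8, -32) = 256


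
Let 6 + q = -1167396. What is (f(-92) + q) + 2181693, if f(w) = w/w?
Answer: 1014292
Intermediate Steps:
f(w) = 1
q = -1167402 (q = -6 - 1167396 = -1167402)
(f(-92) + q) + 2181693 = (1 - 1167402) + 2181693 = -1167401 + 2181693 = 1014292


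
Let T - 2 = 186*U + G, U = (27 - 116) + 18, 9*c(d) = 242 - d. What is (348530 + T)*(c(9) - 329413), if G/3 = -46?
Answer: -993659462992/9 ≈ -1.1041e+11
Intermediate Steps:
c(d) = 242/9 - d/9 (c(d) = (242 - d)/9 = 242/9 - d/9)
G = -138 (G = 3*(-46) = -138)
U = -71 (U = -89 + 18 = -71)
T = -13342 (T = 2 + (186*(-71) - 138) = 2 + (-13206 - 138) = 2 - 13344 = -13342)
(348530 + T)*(c(9) - 329413) = (348530 - 13342)*((242/9 - 1/9*9) - 329413) = 335188*((242/9 - 1) - 329413) = 335188*(233/9 - 329413) = 335188*(-2964484/9) = -993659462992/9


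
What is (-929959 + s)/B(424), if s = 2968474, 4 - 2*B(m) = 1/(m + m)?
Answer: 3457321440/3391 ≈ 1.0196e+6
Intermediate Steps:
B(m) = 2 - 1/(4*m) (B(m) = 2 - 1/(2*(m + m)) = 2 - 1/(2*m)/2 = 2 - 1/(4*m))
(-929959 + s)/B(424) = (-929959 + 2968474)/(2 - ¼/424) = 2038515/(2 - ¼*1/424) = 2038515/(2 - 1/1696) = 2038515/(3391/1696) = 2038515*(1696/3391) = 3457321440/3391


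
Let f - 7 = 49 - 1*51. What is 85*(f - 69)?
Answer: -5440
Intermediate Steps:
f = 5 (f = 7 + (49 - 1*51) = 7 + (49 - 51) = 7 - 2 = 5)
85*(f - 69) = 85*(5 - 69) = 85*(-64) = -5440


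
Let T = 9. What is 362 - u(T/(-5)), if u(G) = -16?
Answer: 378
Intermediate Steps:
362 - u(T/(-5)) = 362 - 1*(-16) = 362 + 16 = 378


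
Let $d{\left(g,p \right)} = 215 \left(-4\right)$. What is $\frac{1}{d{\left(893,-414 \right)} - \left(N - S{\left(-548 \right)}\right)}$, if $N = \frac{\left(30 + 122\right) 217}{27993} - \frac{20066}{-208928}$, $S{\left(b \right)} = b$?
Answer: $- \frac{13475856}{18991178033} \approx -0.00070958$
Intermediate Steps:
$d{\left(g,p \right)} = -860$
$N = \frac{17172785}{13475856}$ ($N = 152 \cdot 217 \cdot \frac{1}{27993} - - \frac{10033}{104464} = 32984 \cdot \frac{1}{27993} + \frac{10033}{104464} = \frac{152}{129} + \frac{10033}{104464} = \frac{17172785}{13475856} \approx 1.2743$)
$\frac{1}{d{\left(893,-414 \right)} - \left(N - S{\left(-548 \right)}\right)} = \frac{1}{-860 - \frac{7401941873}{13475856}} = \frac{1}{- \frac{18991178033}{13475856}} = - \frac{13475856}{18991178033}$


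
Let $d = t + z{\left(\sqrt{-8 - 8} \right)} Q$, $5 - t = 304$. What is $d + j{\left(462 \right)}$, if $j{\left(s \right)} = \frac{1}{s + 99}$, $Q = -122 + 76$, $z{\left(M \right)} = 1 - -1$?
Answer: $- \frac{219350}{561} \approx -391.0$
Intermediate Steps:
$z{\left(M \right)} = 2$ ($z{\left(M \right)} = 1 + 1 = 2$)
$t = -299$ ($t = 5 - 304 = -299$)
$Q = -46$
$j{\left(s \right)} = \frac{1}{99 + s}$
$d = -391$ ($d = -299 + 2 \left(-46\right) = -299 - 92 = -391$)
$d + j{\left(462 \right)} = -391 + \frac{1}{99 + 462} = -391 + \frac{1}{561} = - \frac{219350}{561}$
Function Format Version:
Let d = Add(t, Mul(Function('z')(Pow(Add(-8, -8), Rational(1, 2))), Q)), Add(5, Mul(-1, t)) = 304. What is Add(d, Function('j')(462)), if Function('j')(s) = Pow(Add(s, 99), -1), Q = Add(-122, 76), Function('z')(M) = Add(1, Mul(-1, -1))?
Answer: Rational(-219350, 561) ≈ -391.00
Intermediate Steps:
Function('z')(M) = 2 (Function('z')(M) = Add(1, 1) = 2)
t = -299 (t = Add(5, Mul(-1, 304)) = Add(5, -304) = -299)
Q = -46
Function('j')(s) = Pow(Add(99, s), -1)
d = -391 (d = Add(-299, Mul(2, -46)) = Add(-299, -92) = -391)
Add(d, Function('j')(462)) = Add(-391, Pow(Add(99, 462), -1)) = Add(-391, Pow(561, -1)) = Add(-391, Rational(1, 561)) = Rational(-219350, 561)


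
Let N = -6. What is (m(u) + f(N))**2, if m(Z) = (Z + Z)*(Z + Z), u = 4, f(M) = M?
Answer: 3364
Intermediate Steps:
m(Z) = 4*Z**2 (m(Z) = (2*Z)*(2*Z) = 4*Z**2)
(m(u) + f(N))**2 = (4*4**2 - 6)**2 = (4*16 - 6)**2 = (64 - 6)**2 = 58**2 = 3364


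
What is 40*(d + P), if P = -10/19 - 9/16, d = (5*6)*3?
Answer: 135145/38 ≈ 3556.4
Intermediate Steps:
d = 90 (d = 30*3 = 90)
P = -331/304 (P = -10*1/19 - 9*1/16 = -10/19 - 9/16 = -331/304 ≈ -1.0888)
40*(d + P) = 40*(90 - 331/304) = 40*(27029/304) = 135145/38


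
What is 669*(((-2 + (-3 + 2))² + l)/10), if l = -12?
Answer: -2007/10 ≈ -200.70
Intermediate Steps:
669*(((-2 + (-3 + 2))² + l)/10) = 669*(((-2 + (-3 + 2))² - 12)/10) = 669*(((-2 - 1)² - 12)/10) = 669*(((-3)² - 12)/10) = 669*((9 - 12)/10) = 669*((⅒)*(-3)) = 669*(-3/10) = -2007/10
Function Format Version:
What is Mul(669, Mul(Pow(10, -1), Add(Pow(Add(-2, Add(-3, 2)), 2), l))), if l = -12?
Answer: Rational(-2007, 10) ≈ -200.70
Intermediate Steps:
Mul(669, Mul(Pow(10, -1), Add(Pow(Add(-2, Add(-3, 2)), 2), l))) = Mul(669, Mul(Pow(10, -1), Add(Pow(Add(-2, Add(-3, 2)), 2), -12))) = Mul(669, Mul(Rational(1, 10), Add(Pow(Add(-2, -1), 2), -12))) = Mul(669, Mul(Rational(1, 10), Add(Pow(-3, 2), -12))) = Mul(669, Mul(Rational(1, 10), Add(9, -12))) = Mul(669, Mul(Rational(1, 10), -3)) = Mul(669, Rational(-3, 10)) = Rational(-2007, 10)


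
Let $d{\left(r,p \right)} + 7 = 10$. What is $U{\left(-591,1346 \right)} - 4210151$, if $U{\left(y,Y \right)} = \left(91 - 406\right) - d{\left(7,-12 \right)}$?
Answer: $-4210469$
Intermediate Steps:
$d{\left(r,p \right)} = 3$ ($d{\left(r,p \right)} = -7 + 10 = 3$)
$U{\left(y,Y \right)} = -318$ ($U{\left(y,Y \right)} = \left(91 - 406\right) - 3 = -315 - 3 = -318$)
$U{\left(-591,1346 \right)} - 4210151 = -318 - 4210151 = -4210469$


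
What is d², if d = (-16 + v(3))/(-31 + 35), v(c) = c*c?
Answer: 49/16 ≈ 3.0625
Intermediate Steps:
v(c) = c²
d = -7/4 (d = (-16 + 3²)/(-31 + 35) = (-16 + 9)/4 = -7*¼ = -7/4 ≈ -1.7500)
d² = (-7/4)² = 49/16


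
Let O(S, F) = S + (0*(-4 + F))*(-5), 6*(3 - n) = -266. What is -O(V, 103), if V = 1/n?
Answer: -3/142 ≈ -0.021127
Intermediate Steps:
n = 142/3 (n = 3 - ⅙*(-266) = 3 + 133/3 = 142/3 ≈ 47.333)
V = 3/142 (V = 1/(142/3) = 3/142 ≈ 0.021127)
O(S, F) = S (O(S, F) = S + 0*(-5) = S + 0 = S)
-O(V, 103) = -1*3/142 = -3/142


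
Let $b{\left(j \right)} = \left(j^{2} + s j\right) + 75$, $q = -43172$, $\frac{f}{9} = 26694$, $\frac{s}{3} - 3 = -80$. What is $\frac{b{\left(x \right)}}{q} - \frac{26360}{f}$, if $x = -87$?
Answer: $- \frac{3901339103}{5185950156} \approx -0.75229$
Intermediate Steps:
$s = -231$ ($s = 9 + 3 \left(-80\right) = 9 - 240 = -231$)
$f = 240246$ ($f = 9 \cdot 26694 = 240246$)
$b{\left(j \right)} = 75 + j^{2} - 231 j$ ($b{\left(j \right)} = \left(j^{2} - 231 j\right) + 75 = 75 + j^{2} - 231 j$)
$\frac{b{\left(x \right)}}{q} - \frac{26360}{f} = \frac{75 + \left(-87\right)^{2} - -20097}{-43172} - \frac{26360}{240246} = \left(75 + 7569 + 20097\right) \left(- \frac{1}{43172}\right) - \frac{13180}{120123} = 27741 \left(- \frac{1}{43172}\right) - \frac{13180}{120123} = - \frac{27741}{43172} - \frac{13180}{120123} = - \frac{3901339103}{5185950156}$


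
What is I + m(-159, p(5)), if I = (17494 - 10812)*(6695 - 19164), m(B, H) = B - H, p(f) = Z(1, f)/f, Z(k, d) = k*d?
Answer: -83318018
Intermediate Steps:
Z(k, d) = d*k
p(f) = 1 (p(f) = (f*1)/f = f/f = 1)
I = -83317858 (I = 6682*(-12469) = -83317858)
I + m(-159, p(5)) = -83317858 + (-159 - 1*1) = -83317858 + (-159 - 1) = -83317858 - 160 = -83318018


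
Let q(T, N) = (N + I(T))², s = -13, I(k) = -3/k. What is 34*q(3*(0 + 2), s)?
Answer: 12393/2 ≈ 6196.5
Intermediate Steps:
q(T, N) = (N - 3/T)²
34*q(3*(0 + 2), s) = 34*((-3 - 39*(0 + 2))²/(3*(0 + 2))²) = 34*((-3 - 39*2)²/(3*2)²) = 34*((-3 - 13*6)²/6²) = 34*((-3 - 78)²/36) = 34*((1/36)*(-81)²) = 34*((1/36)*6561) = 34*(729/4) = 12393/2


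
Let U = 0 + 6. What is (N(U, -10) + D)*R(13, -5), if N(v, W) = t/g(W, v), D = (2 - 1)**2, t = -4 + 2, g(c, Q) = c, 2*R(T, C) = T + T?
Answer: 78/5 ≈ 15.600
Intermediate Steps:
R(T, C) = T (R(T, C) = (T + T)/2 = (2*T)/2 = T)
t = -2
D = 1 (D = 1**2 = 1)
U = 6
N(v, W) = -2/W
(N(U, -10) + D)*R(13, -5) = (-2/(-10) + 1)*13 = (-2*(-1/10) + 1)*13 = (1/5 + 1)*13 = (6/5)*13 = 78/5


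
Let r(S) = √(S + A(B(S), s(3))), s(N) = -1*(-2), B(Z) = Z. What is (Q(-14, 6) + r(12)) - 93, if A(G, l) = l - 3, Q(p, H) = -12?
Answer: -105 + √11 ≈ -101.68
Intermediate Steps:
s(N) = 2
A(G, l) = -3 + l
r(S) = √(-1 + S) (r(S) = √(S + (-3 + 2)) = √(S - 1) = √(-1 + S))
(Q(-14, 6) + r(12)) - 93 = (-12 + √(-1 + 12)) - 93 = (-12 + √11) - 93 = -105 + √11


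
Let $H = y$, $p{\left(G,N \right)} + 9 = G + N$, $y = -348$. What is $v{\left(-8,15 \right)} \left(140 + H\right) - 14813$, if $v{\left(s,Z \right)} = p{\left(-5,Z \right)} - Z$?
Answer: $-11901$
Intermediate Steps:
$p{\left(G,N \right)} = -9 + G + N$ ($p{\left(G,N \right)} = -9 + \left(G + N\right) = -9 + G + N$)
$v{\left(s,Z \right)} = -14$ ($v{\left(s,Z \right)} = \left(-9 - 5 + Z\right) - Z = \left(-14 + Z\right) - Z = -14$)
$H = -348$
$v{\left(-8,15 \right)} \left(140 + H\right) - 14813 = - 14 \left(140 - 348\right) - 14813 = \left(-14\right) \left(-208\right) - 14813 = 2912 - 14813 = -11901$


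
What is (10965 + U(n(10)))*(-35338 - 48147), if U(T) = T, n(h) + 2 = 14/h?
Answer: -915362934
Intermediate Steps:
n(h) = -2 + 14/h
(10965 + U(n(10)))*(-35338 - 48147) = (10965 + (-2 + 14/10))*(-35338 - 48147) = (10965 + (-2 + 14*(1/10)))*(-83485) = (10965 + (-2 + 7/5))*(-83485) = (10965 - 3/5)*(-83485) = (54822/5)*(-83485) = -915362934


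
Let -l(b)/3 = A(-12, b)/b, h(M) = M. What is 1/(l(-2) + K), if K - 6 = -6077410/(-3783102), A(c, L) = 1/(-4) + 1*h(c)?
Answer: -15132408/162953909 ≈ -0.092863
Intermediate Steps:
A(c, L) = -¼ + c (A(c, L) = 1/(-4) + 1*c = -¼ + c)
K = 14388011/1891551 (K = 6 - 6077410/(-3783102) = 6 - 6077410*(-1/3783102) = 6 + 3038705/1891551 = 14388011/1891551 ≈ 7.6065)
l(b) = 147/(4*b) (l(b) = -3*(-¼ - 12)/b = -(-147)/(4*b) = 147/(4*b))
1/(l(-2) + K) = 1/((147/4)/(-2) + 14388011/1891551) = 1/((147/4)*(-½) + 14388011/1891551) = 1/(-147/8 + 14388011/1891551) = 1/(-162953909/15132408) = -15132408/162953909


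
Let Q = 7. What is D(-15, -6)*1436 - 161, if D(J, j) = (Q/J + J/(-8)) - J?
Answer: 702041/30 ≈ 23401.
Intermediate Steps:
D(J, j) = 7/J - 9*J/8 (D(J, j) = (7/J + J/(-8)) - J = (7/J + J*(-⅛)) - J = (7/J - J/8) - J = 7/J - 9*J/8)
D(-15, -6)*1436 - 161 = (7/(-15) - 9/8*(-15))*1436 - 161 = (7*(-1/15) + 135/8)*1436 - 161 = (-7/15 + 135/8)*1436 - 161 = (1969/120)*1436 - 161 = 706871/30 - 161 = 702041/30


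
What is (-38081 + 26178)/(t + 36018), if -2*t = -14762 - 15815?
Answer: -23806/102613 ≈ -0.23200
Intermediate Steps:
t = 30577/2 (t = -(-14762 - 15815)/2 = -½*(-30577) = 30577/2 ≈ 15289.)
(-38081 + 26178)/(t + 36018) = (-38081 + 26178)/(30577/2 + 36018) = -11903/102613/2 = -11903*2/102613 = -23806/102613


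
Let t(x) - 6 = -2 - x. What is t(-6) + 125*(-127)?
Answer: -15865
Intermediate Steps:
t(x) = 4 - x (t(x) = 6 + (-2 - x) = 4 - x)
t(-6) + 125*(-127) = (4 - 1*(-6)) + 125*(-127) = (4 + 6) - 15875 = 10 - 15875 = -15865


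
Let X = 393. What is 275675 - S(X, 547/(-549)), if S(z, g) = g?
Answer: 151346122/549 ≈ 2.7568e+5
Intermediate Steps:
275675 - S(X, 547/(-549)) = 275675 - 547/(-549) = 275675 - 547*(-1)/549 = 275675 - 1*(-547/549) = 275675 + 547/549 = 151346122/549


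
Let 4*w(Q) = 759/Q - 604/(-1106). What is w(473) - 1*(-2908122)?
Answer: 276608983295/95116 ≈ 2.9081e+6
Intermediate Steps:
w(Q) = 151/1106 + 759/(4*Q) (w(Q) = (759/Q - 604/(-1106))/4 = (759/Q - 604*(-1/1106))/4 = (759/Q + 302/553)/4 = (302/553 + 759/Q)/4 = 151/1106 + 759/(4*Q))
w(473) - 1*(-2908122) = (1/2212)*(419727 + 302*473)/473 - 1*(-2908122) = (1/2212)*(1/473)*(419727 + 142846) + 2908122 = (1/2212)*(1/473)*562573 + 2908122 = 51143/95116 + 2908122 = 276608983295/95116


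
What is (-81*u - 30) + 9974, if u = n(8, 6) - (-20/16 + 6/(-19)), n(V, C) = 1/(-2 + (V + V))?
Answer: 5219657/532 ≈ 9811.4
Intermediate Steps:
n(V, C) = 1/(-2 + 2*V)
u = 871/532 (u = 1/(2*(-1 + 8)) - (-20/16 + 6/(-19)) = (½)/7 - (-20*1/16 + 6*(-1/19)) = (½)*(⅐) - (-5/4 - 6/19) = 1/14 - 1*(-119/76) = 1/14 + 119/76 = 871/532 ≈ 1.6372)
(-81*u - 30) + 9974 = (-81*871/532 - 30) + 9974 = (-70551/532 - 30) + 9974 = -86511/532 + 9974 = 5219657/532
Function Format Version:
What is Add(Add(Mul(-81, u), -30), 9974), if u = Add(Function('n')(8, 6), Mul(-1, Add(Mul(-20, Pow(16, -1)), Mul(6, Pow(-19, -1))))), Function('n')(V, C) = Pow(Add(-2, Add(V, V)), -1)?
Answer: Rational(5219657, 532) ≈ 9811.4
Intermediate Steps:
Function('n')(V, C) = Pow(Add(-2, Mul(2, V)), -1)
u = Rational(871, 532) (u = Add(Mul(Rational(1, 2), Pow(Add(-1, 8), -1)), Mul(-1, Add(Mul(-20, Pow(16, -1)), Mul(6, Pow(-19, -1))))) = Add(Mul(Rational(1, 2), Pow(7, -1)), Mul(-1, Add(Mul(-20, Rational(1, 16)), Mul(6, Rational(-1, 19))))) = Add(Mul(Rational(1, 2), Rational(1, 7)), Mul(-1, Add(Rational(-5, 4), Rational(-6, 19)))) = Add(Rational(1, 14), Mul(-1, Rational(-119, 76))) = Add(Rational(1, 14), Rational(119, 76)) = Rational(871, 532) ≈ 1.6372)
Add(Add(Mul(-81, u), -30), 9974) = Add(Add(Mul(-81, Rational(871, 532)), -30), 9974) = Add(Add(Rational(-70551, 532), -30), 9974) = Add(Rational(-86511, 532), 9974) = Rational(5219657, 532)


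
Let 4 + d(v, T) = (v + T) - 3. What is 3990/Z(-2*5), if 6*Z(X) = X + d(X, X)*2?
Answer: -5985/16 ≈ -374.06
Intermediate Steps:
d(v, T) = -7 + T + v (d(v, T) = -4 + ((v + T) - 3) = -4 + ((T + v) - 3) = -4 + (-3 + T + v) = -7 + T + v)
Z(X) = -7/3 + 5*X/6 (Z(X) = (X + (-7 + X + X)*2)/6 = (X + (-7 + 2*X)*2)/6 = (X + (-14 + 4*X))/6 = (-14 + 5*X)/6 = -7/3 + 5*X/6)
3990/Z(-2*5) = 3990/(-7/3 + 5*(-2*5)/6) = 3990/(-7/3 + (⅚)*(-10)) = 3990/(-7/3 - 25/3) = 3990/(-32/3) = 3990*(-3/32) = -5985/16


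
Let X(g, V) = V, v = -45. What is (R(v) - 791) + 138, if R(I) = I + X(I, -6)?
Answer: -704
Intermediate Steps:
R(I) = -6 + I (R(I) = I - 6 = -6 + I)
(R(v) - 791) + 138 = ((-6 - 45) - 791) + 138 = (-51 - 791) + 138 = -842 + 138 = -704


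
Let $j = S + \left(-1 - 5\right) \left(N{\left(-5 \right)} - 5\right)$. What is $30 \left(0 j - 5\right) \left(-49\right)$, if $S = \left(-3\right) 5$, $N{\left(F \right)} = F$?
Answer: $7350$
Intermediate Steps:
$S = -15$
$j = 45$ ($j = -15 + \left(-1 - 5\right) \left(-5 - 5\right) = -15 - -60 = -15 + 60 = 45$)
$30 \left(0 j - 5\right) \left(-49\right) = 30 \left(0 \cdot 45 - 5\right) \left(-49\right) = 30 \left(0 - 5\right) \left(-49\right) = 30 \left(-5\right) \left(-49\right) = \left(-150\right) \left(-49\right) = 7350$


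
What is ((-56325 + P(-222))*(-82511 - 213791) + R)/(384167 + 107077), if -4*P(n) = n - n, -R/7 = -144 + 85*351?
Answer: 5563000771/163748 ≈ 33973.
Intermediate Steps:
R = -207837 (R = -7*(-144 + 85*351) = -7*(-144 + 29835) = -7*29691 = -207837)
P(n) = 0 (P(n) = -(n - n)/4 = -1/4*0 = 0)
((-56325 + P(-222))*(-82511 - 213791) + R)/(384167 + 107077) = ((-56325 + 0)*(-82511 - 213791) - 207837)/(384167 + 107077) = (-56325*(-296302) - 207837)/491244 = (16689210150 - 207837)*(1/491244) = 16689002313*(1/491244) = 5563000771/163748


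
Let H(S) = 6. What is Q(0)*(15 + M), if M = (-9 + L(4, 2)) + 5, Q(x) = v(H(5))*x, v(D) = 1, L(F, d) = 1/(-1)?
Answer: 0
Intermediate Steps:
L(F, d) = -1
Q(x) = x (Q(x) = 1*x = x)
M = -5 (M = (-9 - 1) + 5 = -10 + 5 = -5)
Q(0)*(15 + M) = 0*(15 - 5) = 0*10 = 0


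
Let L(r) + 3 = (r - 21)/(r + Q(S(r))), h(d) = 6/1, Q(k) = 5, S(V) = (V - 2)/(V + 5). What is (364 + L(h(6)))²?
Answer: 15649936/121 ≈ 1.2934e+5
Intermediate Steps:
S(V) = (-2 + V)/(5 + V)
h(d) = 6 (h(d) = 6*1 = 6)
L(r) = -3 + (-21 + r)/(5 + r) (L(r) = -3 + (r - 21)/(r + 5) = -3 + (-21 + r)/(5 + r))
(364 + L(h(6)))² = (364 + 2*(-18 - 1*6)/(5 + 6))² = (364 + 2*(-18 - 6)/11)² = (364 + 2*(1/11)*(-24))² = (364 - 48/11)² = (3956/11)² = 15649936/121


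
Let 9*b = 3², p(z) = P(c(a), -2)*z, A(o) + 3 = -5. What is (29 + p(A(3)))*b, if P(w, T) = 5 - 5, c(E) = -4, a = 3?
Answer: 29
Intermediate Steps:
P(w, T) = 0
A(o) = -8 (A(o) = -3 - 5 = -8)
p(z) = 0 (p(z) = 0*z = 0)
b = 1 (b = (⅑)*3² = (⅑)*9 = 1)
(29 + p(A(3)))*b = (29 + 0)*1 = 29*1 = 29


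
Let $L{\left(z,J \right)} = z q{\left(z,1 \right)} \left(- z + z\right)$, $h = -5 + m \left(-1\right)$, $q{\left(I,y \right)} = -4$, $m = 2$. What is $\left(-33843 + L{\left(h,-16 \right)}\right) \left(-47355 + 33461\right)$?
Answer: $470214642$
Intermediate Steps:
$h = -7$ ($h = -5 + 2 \left(-1\right) = -5 - 2 = -7$)
$L{\left(z,J \right)} = 0$ ($L{\left(z,J \right)} = z \left(-4\right) \left(- z + z\right) = - 4 z 0 = 0$)
$\left(-33843 + L{\left(h,-16 \right)}\right) \left(-47355 + 33461\right) = \left(-33843 + 0\right) \left(-47355 + 33461\right) = \left(-33843\right) \left(-13894\right) = 470214642$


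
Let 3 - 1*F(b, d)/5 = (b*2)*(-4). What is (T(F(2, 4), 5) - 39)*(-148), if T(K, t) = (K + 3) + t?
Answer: -9472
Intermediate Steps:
F(b, d) = 15 + 40*b (F(b, d) = 15 - 5*b*2*(-4) = 15 - 5*2*b*(-4) = 15 - (-40)*b = 15 + 40*b)
T(K, t) = 3 + K + t (T(K, t) = (3 + K) + t = 3 + K + t)
(T(F(2, 4), 5) - 39)*(-148) = ((3 + (15 + 40*2) + 5) - 39)*(-148) = ((3 + (15 + 80) + 5) - 39)*(-148) = ((3 + 95 + 5) - 39)*(-148) = (103 - 39)*(-148) = 64*(-148) = -9472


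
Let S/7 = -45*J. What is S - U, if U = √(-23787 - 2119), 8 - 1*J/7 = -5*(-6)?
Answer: 48510 - I*√25906 ≈ 48510.0 - 160.95*I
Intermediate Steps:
J = -154 (J = 56 - (-35)*(-6) = 56 - 7*30 = 56 - 210 = -154)
S = 48510 (S = 7*(-45*(-154)) = 7*6930 = 48510)
U = I*√25906 (U = √(-25906) = I*√25906 ≈ 160.95*I)
S - U = 48510 - I*√25906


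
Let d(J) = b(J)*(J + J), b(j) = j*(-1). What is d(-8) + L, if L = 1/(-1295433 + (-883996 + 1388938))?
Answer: -101182849/790491 ≈ -128.00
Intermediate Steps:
b(j) = -j
L = -1/790491 (L = 1/(-1295433 + 504942) = 1/(-790491) = -1/790491 ≈ -1.2650e-6)
d(J) = -2*J² (d(J) = (-J)*(J + J) = (-J)*(2*J) = -2*J²)
d(-8) + L = -2*(-8)² - 1/790491 = -2*64 - 1/790491 = -128 - 1/790491 = -101182849/790491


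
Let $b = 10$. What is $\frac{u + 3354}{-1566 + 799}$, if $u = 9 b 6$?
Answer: $- \frac{66}{13} \approx -5.0769$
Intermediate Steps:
$u = 540$ ($u = 9 \cdot 10 \cdot 6 = 90 \cdot 6 = 540$)
$\frac{u + 3354}{-1566 + 799} = \frac{540 + 3354}{-1566 + 799} = \frac{3894}{-767} = 3894 \left(- \frac{1}{767}\right) = - \frac{66}{13}$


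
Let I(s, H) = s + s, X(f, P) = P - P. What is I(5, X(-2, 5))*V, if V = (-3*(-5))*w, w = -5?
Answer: -750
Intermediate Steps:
X(f, P) = 0
I(s, H) = 2*s
V = -75 (V = -3*(-5)*(-5) = 15*(-5) = -75)
I(5, X(-2, 5))*V = (2*5)*(-75) = 10*(-75) = -750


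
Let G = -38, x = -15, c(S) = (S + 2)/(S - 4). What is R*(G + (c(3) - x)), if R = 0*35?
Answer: 0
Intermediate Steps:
c(S) = (2 + S)/(-4 + S)
R = 0
R*(G + (c(3) - x)) = 0*(-38 + ((2 + 3)/(-4 + 3) - 1*(-15))) = 0*(-38 + (5/(-1) + 15)) = 0*(-38 + (-1*5 + 15)) = 0*(-38 + (-5 + 15)) = 0*(-38 + 10) = 0*(-28) = 0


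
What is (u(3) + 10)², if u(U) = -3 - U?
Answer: 16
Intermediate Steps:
(u(3) + 10)² = ((-3 - 1*3) + 10)² = ((-3 - 3) + 10)² = (-6 + 10)² = 4² = 16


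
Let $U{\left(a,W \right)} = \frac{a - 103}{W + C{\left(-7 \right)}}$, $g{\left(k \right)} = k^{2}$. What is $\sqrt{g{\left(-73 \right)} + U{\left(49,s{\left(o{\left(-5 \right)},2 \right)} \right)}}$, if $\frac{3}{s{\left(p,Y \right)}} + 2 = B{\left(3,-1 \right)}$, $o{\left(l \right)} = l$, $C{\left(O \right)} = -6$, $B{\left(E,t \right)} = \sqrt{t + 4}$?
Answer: $\frac{\sqrt{26681 - 10676 \sqrt{3}}}{\sqrt{5 - 2 \sqrt{3}}} \approx 73.021$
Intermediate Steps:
$B{\left(E,t \right)} = \sqrt{4 + t}$
$s{\left(p,Y \right)} = \frac{3}{-2 + \sqrt{3}}$ ($s{\left(p,Y \right)} = \frac{3}{-2 + \sqrt{4 - 1}} = \frac{3}{-2 + \sqrt{3}}$)
$U{\left(a,W \right)} = \frac{-103 + a}{-6 + W}$ ($U{\left(a,W \right)} = \frac{a - 103}{W - 6} = \frac{-103 + a}{-6 + W}$)
$\sqrt{g{\left(-73 \right)} + U{\left(49,s{\left(o{\left(-5 \right)},2 \right)} \right)}} = \sqrt{\left(-73\right)^{2} + \frac{-103 + 49}{-6 - \left(6 + 3 \sqrt{3}\right)}} = \sqrt{5329 + \frac{1}{-12 - 3 \sqrt{3}} \left(-54\right)} = \sqrt{5329 - \frac{54}{-12 - 3 \sqrt{3}}}$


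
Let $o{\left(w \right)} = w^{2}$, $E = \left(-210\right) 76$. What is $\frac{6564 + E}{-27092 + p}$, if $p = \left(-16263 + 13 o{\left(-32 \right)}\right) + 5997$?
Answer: $\frac{4698}{12023} \approx 0.39075$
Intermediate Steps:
$E = -15960$
$p = 3046$ ($p = \left(-16263 + 13 \left(-32\right)^{2}\right) + 5997 = \left(-16263 + 13 \cdot 1024\right) + 5997 = \left(-16263 + 13312\right) + 5997 = -2951 + 5997 = 3046$)
$\frac{6564 + E}{-27092 + p} = \frac{6564 - 15960}{-27092 + 3046} = - \frac{9396}{-24046} = \left(-9396\right) \left(- \frac{1}{24046}\right) = \frac{4698}{12023}$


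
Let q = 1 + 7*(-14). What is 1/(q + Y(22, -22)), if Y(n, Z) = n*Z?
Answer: -1/581 ≈ -0.0017212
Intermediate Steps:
Y(n, Z) = Z*n
q = -97 (q = 1 - 98 = -97)
1/(q + Y(22, -22)) = 1/(-97 - 22*22) = 1/(-97 - 484) = 1/(-581) = -1/581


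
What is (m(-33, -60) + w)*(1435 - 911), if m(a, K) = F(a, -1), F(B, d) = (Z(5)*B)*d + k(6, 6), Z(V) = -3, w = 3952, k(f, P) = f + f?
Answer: 2025260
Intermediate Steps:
k(f, P) = 2*f
F(B, d) = 12 - 3*B*d (F(B, d) = (-3*B)*d + 2*6 = -3*B*d + 12 = 12 - 3*B*d)
m(a, K) = 12 + 3*a (m(a, K) = 12 - 3*a*(-1) = 12 + 3*a)
(m(-33, -60) + w)*(1435 - 911) = ((12 + 3*(-33)) + 3952)*(1435 - 911) = ((12 - 99) + 3952)*524 = (-87 + 3952)*524 = 3865*524 = 2025260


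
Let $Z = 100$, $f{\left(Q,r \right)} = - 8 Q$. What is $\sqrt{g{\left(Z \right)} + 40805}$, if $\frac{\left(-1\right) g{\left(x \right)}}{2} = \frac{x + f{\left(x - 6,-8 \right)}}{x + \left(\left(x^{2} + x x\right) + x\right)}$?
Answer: $\frac{2 \sqrt{2601577897}}{505} \approx 202.0$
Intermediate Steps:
$g{\left(x \right)} = - \frac{2 \left(48 - 7 x\right)}{2 x + 2 x^{2}}$ ($g{\left(x \right)} = - 2 \frac{x - 8 \left(x - 6\right)}{x + \left(\left(x^{2} + x x\right) + x\right)} = - 2 \frac{x - 8 \left(x - 6\right)}{x + \left(\left(x^{2} + x^{2}\right) + x\right)} = - 2 \frac{x - 8 \left(-6 + x\right)}{x + \left(2 x^{2} + x\right)} = - 2 \frac{x - \left(-48 + 8 x\right)}{x + \left(x + 2 x^{2}\right)} = - 2 \frac{48 - 7 x}{2 x + 2 x^{2}} = - \frac{2 \left(48 - 7 x\right)}{2 x + 2 x^{2}}$)
$\sqrt{g{\left(Z \right)} + 40805} = \sqrt{\frac{-48 + 7 \cdot 100}{100 \left(1 + 100\right)} + 40805} = \sqrt{\frac{-48 + 700}{100 \cdot 101} + 40805} = \sqrt{\frac{1}{100} \cdot \frac{1}{101} \cdot 652 + 40805} = \sqrt{\frac{163}{2525} + 40805} = \sqrt{\frac{103032788}{2525}} = \frac{2 \sqrt{2601577897}}{505}$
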